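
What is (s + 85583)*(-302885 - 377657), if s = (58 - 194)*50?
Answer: -53615140386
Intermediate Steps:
s = -6800 (s = -136*50 = -6800)
(s + 85583)*(-302885 - 377657) = (-6800 + 85583)*(-302885 - 377657) = 78783*(-680542) = -53615140386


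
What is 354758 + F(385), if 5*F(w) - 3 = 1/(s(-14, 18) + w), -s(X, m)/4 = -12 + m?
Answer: 640339274/1805 ≈ 3.5476e+5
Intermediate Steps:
s(X, m) = 48 - 4*m (s(X, m) = -4*(-12 + m) = 48 - 4*m)
F(w) = ⅗ + 1/(5*(-24 + w)) (F(w) = ⅗ + 1/(5*((48 - 4*18) + w)) = ⅗ + 1/(5*((48 - 72) + w)) = ⅗ + 1/(5*(-24 + w)))
354758 + F(385) = 354758 + (-71 + 3*385)/(5*(-24 + 385)) = 354758 + (⅕)*(-71 + 1155)/361 = 354758 + (⅕)*(1/361)*1084 = 354758 + 1084/1805 = 640339274/1805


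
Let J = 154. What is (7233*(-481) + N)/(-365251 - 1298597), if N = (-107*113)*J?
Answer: 5341087/1663848 ≈ 3.2101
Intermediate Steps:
N = -1862014 (N = -107*113*154 = -12091*154 = -1862014)
(7233*(-481) + N)/(-365251 - 1298597) = (7233*(-481) - 1862014)/(-365251 - 1298597) = (-3479073 - 1862014)/(-1663848) = -5341087*(-1/1663848) = 5341087/1663848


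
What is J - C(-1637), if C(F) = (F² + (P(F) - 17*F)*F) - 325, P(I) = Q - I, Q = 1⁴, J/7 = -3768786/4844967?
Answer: 73575716592781/1614989 ≈ 4.5558e+7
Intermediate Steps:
J = -8793834/1614989 (J = 7*(-3768786/4844967) = 7*(-3768786*1/4844967) = 7*(-1256262/1614989) = -8793834/1614989 ≈ -5.4451)
Q = 1
P(I) = 1 - I
C(F) = -325 + F² + F*(1 - 18*F) (C(F) = (F² + ((1 - F) - 17*F)*F) - 325 = (F² + (1 - 18*F)*F) - 325 = (F² + F*(1 - 18*F)) - 325 = -325 + F² + F*(1 - 18*F))
J - C(-1637) = -8793834/1614989 - (-325 - 1637 - 17*(-1637)²) = -8793834/1614989 - (-325 - 1637 - 17*2679769) = -8793834/1614989 - (-325 - 1637 - 45556073) = -8793834/1614989 - 1*(-45558035) = -8793834/1614989 + 45558035 = 73575716592781/1614989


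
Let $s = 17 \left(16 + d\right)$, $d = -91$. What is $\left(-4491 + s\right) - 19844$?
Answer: $-25610$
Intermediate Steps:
$s = -1275$ ($s = 17 \left(16 - 91\right) = 17 \left(-75\right) = -1275$)
$\left(-4491 + s\right) - 19844 = \left(-4491 - 1275\right) - 19844 = -5766 - 19844 = -25610$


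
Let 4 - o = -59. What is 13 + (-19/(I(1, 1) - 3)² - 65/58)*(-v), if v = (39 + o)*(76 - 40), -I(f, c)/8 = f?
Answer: 16509029/3509 ≈ 4704.8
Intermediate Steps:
o = 63 (o = 4 - 1*(-59) = 4 + 59 = 63)
I(f, c) = -8*f
v = 3672 (v = (39 + 63)*(76 - 40) = 102*36 = 3672)
13 + (-19/(I(1, 1) - 3)² - 65/58)*(-v) = 13 + (-19/(-8*1 - 3)² - 65/58)*(-1*3672) = 13 + (-19/(-8 - 3)² - 65*1/58)*(-3672) = 13 + (-19/((-11)²) - 65/58)*(-3672) = 13 + (-19/121 - 65/58)*(-3672) = 13 - 8967/7018*(-3672) = 13 + 16463412/3509 = 16509029/3509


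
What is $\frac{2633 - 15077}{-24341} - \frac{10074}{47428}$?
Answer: $\frac{172491399}{577222474} \approx 0.29883$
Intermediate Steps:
$\frac{2633 - 15077}{-24341} - \frac{10074}{47428} = \left(2633 - 15077\right) \left(- \frac{1}{24341}\right) - \frac{5037}{23714} = \left(-12444\right) \left(- \frac{1}{24341}\right) - \frac{5037}{23714} = \frac{12444}{24341} - \frac{5037}{23714} = \frac{172491399}{577222474}$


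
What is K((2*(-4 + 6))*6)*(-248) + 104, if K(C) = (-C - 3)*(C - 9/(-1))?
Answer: 221072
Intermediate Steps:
K(C) = (-3 - C)*(9 + C) (K(C) = (-3 - C)*(C - 9*(-1)) = (-3 - C)*(C + 9) = (-3 - C)*(9 + C))
K((2*(-4 + 6))*6)*(-248) + 104 = (-27 - ((2*(-4 + 6))*6)² - 12*2*(-4 + 6)*6)*(-248) + 104 = (-27 - ((2*2)*6)² - 12*2*2*6)*(-248) + 104 = (-27 - (4*6)² - 48*6)*(-248) + 104 = (-27 - 1*24² - 12*24)*(-248) + 104 = (-27 - 1*576 - 288)*(-248) + 104 = (-27 - 576 - 288)*(-248) + 104 = -891*(-248) + 104 = 220968 + 104 = 221072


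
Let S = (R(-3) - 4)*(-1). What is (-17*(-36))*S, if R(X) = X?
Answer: 4284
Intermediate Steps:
S = 7 (S = (-3 - 4)*(-1) = -7*(-1) = 7)
(-17*(-36))*S = -17*(-36)*7 = 612*7 = 4284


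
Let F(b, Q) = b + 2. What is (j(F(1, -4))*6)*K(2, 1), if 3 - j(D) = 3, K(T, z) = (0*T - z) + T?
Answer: 0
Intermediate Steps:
F(b, Q) = 2 + b
K(T, z) = T - z (K(T, z) = (0 - z) + T = -z + T = T - z)
j(D) = 0 (j(D) = 3 - 1*3 = 3 - 3 = 0)
(j(F(1, -4))*6)*K(2, 1) = (0*6)*(2 - 1*1) = 0*(2 - 1) = 0*1 = 0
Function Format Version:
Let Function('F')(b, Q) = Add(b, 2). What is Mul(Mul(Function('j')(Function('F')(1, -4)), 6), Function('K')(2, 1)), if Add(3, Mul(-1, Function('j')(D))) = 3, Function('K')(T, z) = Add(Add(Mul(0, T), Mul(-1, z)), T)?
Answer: 0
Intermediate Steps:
Function('F')(b, Q) = Add(2, b)
Function('K')(T, z) = Add(T, Mul(-1, z)) (Function('K')(T, z) = Add(Add(0, Mul(-1, z)), T) = Add(Mul(-1, z), T) = Add(T, Mul(-1, z)))
Function('j')(D) = 0 (Function('j')(D) = Add(3, Mul(-1, 3)) = Add(3, -3) = 0)
Mul(Mul(Function('j')(Function('F')(1, -4)), 6), Function('K')(2, 1)) = Mul(Mul(0, 6), Add(2, Mul(-1, 1))) = Mul(0, Add(2, -1)) = Mul(0, 1) = 0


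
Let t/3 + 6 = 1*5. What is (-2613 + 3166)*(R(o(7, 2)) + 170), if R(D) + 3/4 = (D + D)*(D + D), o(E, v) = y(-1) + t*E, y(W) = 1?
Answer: 3913581/4 ≈ 9.7840e+5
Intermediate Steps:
t = -3 (t = -18 + 3*(1*5) = -18 + 3*5 = -18 + 15 = -3)
o(E, v) = 1 - 3*E
R(D) = -¾ + 4*D² (R(D) = -¾ + (D + D)*(D + D) = -¾ + (2*D)*(2*D) = -¾ + 4*D²)
(-2613 + 3166)*(R(o(7, 2)) + 170) = (-2613 + 3166)*((-¾ + 4*(1 - 3*7)²) + 170) = 553*((-¾ + 4*(1 - 21)²) + 170) = 553*((-¾ + 4*(-20)²) + 170) = 553*((-¾ + 4*400) + 170) = 553*((-¾ + 1600) + 170) = 553*(6397/4 + 170) = 553*(7077/4) = 3913581/4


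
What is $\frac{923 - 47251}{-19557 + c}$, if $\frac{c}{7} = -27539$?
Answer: $\frac{23164}{106165} \approx 0.21819$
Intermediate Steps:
$c = -192773$ ($c = 7 \left(-27539\right) = -192773$)
$\frac{923 - 47251}{-19557 + c} = \frac{923 - 47251}{-19557 - 192773} = - \frac{46328}{-212330} = \left(-46328\right) \left(- \frac{1}{212330}\right) = \frac{23164}{106165}$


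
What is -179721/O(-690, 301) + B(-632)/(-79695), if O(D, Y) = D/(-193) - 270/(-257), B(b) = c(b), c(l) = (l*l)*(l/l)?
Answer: -47368005027977/1219014720 ≈ -38858.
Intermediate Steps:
c(l) = l**2 (c(l) = l**2*1 = l**2)
B(b) = b**2
O(D, Y) = 270/257 - D/193 (O(D, Y) = D*(-1/193) - 270*(-1/257) = -D/193 + 270/257 = 270/257 - D/193)
-179721/O(-690, 301) + B(-632)/(-79695) = -179721/(270/257 - 1/193*(-690)) + (-632)**2/(-79695) = -179721/(270/257 + 690/193) + 399424*(-1/79695) = -179721/229440/49601 - 399424/79695 = -179721*49601/229440 - 399424/79695 = -2971447107/76480 - 399424/79695 = -47368005027977/1219014720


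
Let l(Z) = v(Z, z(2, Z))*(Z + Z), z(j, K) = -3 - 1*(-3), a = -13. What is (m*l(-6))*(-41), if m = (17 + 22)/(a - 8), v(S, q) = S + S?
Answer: 76752/7 ≈ 10965.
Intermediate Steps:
z(j, K) = 0 (z(j, K) = -3 + 3 = 0)
v(S, q) = 2*S
l(Z) = 4*Z² (l(Z) = (2*Z)*(Z + Z) = (2*Z)*(2*Z) = 4*Z²)
m = -13/7 (m = (17 + 22)/(-13 - 8) = 39/(-21) = 39*(-1/21) = -13/7 ≈ -1.8571)
(m*l(-6))*(-41) = -52*(-6)²/7*(-41) = -52*36/7*(-41) = -13/7*144*(-41) = -1872/7*(-41) = 76752/7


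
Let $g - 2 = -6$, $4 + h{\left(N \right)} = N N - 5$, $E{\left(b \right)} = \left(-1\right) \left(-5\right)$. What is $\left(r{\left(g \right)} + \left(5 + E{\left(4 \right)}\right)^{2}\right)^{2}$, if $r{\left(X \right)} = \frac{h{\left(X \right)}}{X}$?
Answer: $\frac{154449}{16} \approx 9653.1$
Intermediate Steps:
$E{\left(b \right)} = 5$
$h{\left(N \right)} = -9 + N^{2}$ ($h{\left(N \right)} = -4 + \left(N N - 5\right) = -4 + \left(N^{2} - 5\right) = -4 + \left(-5 + N^{2}\right) = -9 + N^{2}$)
$g = -4$ ($g = 2 - 6 = -4$)
$r{\left(X \right)} = \frac{-9 + X^{2}}{X}$
$\left(r{\left(g \right)} + \left(5 + E{\left(4 \right)}\right)^{2}\right)^{2} = \left(\left(-4 - \frac{9}{-4}\right) + \left(5 + 5\right)^{2}\right)^{2} = \left(\left(-4 - - \frac{9}{4}\right) + 10^{2}\right)^{2} = \left(\left(-4 + \frac{9}{4}\right) + 100\right)^{2} = \left(- \frac{7}{4} + 100\right)^{2} = \left(\frac{393}{4}\right)^{2} = \frac{154449}{16}$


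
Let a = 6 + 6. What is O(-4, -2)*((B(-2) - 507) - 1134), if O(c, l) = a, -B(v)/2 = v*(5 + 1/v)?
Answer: -19476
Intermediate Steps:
a = 12
B(v) = -2*v*(5 + 1/v)
O(c, l) = 12
O(-4, -2)*((B(-2) - 507) - 1134) = 12*(((-2 - 10*(-2)) - 507) - 1134) = 12*(((-2 + 20) - 507) - 1134) = 12*((18 - 507) - 1134) = 12*(-489 - 1134) = 12*(-1623) = -19476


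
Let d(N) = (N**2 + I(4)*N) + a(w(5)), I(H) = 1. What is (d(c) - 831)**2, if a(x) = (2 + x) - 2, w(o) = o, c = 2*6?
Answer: 448900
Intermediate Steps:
c = 12
a(x) = x
d(N) = 5 + N + N**2 (d(N) = (N**2 + 1*N) + 5 = (N**2 + N) + 5 = (N + N**2) + 5 = 5 + N + N**2)
(d(c) - 831)**2 = ((5 + 12 + 12**2) - 831)**2 = ((5 + 12 + 144) - 831)**2 = (161 - 831)**2 = (-670)**2 = 448900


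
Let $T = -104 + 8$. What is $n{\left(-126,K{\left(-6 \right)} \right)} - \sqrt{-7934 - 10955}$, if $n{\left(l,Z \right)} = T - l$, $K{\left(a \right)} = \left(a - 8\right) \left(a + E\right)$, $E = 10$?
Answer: $30 - i \sqrt{18889} \approx 30.0 - 137.44 i$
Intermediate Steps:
$T = -96$
$K{\left(a \right)} = \left(-8 + a\right) \left(10 + a\right)$ ($K{\left(a \right)} = \left(a - 8\right) \left(a + 10\right) = \left(-8 + a\right) \left(10 + a\right)$)
$n{\left(l,Z \right)} = -96 - l$
$n{\left(-126,K{\left(-6 \right)} \right)} - \sqrt{-7934 - 10955} = \left(-96 - -126\right) - \sqrt{-7934 - 10955} = \left(-96 + 126\right) - \sqrt{-18889} = 30 - i \sqrt{18889}$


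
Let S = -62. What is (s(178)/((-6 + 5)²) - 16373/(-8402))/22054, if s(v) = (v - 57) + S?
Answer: 512091/185297708 ≈ 0.0027636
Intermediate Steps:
s(v) = -119 + v (s(v) = (v - 57) - 62 = (-57 + v) - 62 = -119 + v)
(s(178)/((-6 + 5)²) - 16373/(-8402))/22054 = ((-119 + 178)/((-6 + 5)²) - 16373/(-8402))/22054 = (59/((-1)²) - 16373*(-1/8402))*(1/22054) = (59/1 + 16373/8402)*(1/22054) = (59*1 + 16373/8402)*(1/22054) = (59 + 16373/8402)*(1/22054) = (512091/8402)*(1/22054) = 512091/185297708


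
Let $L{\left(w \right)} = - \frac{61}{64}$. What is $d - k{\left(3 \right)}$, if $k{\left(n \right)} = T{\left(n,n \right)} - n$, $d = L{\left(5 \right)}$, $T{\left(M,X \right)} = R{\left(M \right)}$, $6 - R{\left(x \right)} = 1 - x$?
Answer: $- \frac{381}{64} \approx -5.9531$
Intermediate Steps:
$L{\left(w \right)} = - \frac{61}{64}$ ($L{\left(w \right)} = \left(-61\right) \frac{1}{64} = - \frac{61}{64}$)
$R{\left(x \right)} = 5 + x$ ($R{\left(x \right)} = 6 - \left(1 - x\right) = 6 + \left(-1 + x\right) = 5 + x$)
$T{\left(M,X \right)} = 5 + M$
$d = - \frac{61}{64} \approx -0.95313$
$k{\left(n \right)} = 5$ ($k{\left(n \right)} = \left(5 + n\right) - n = 5$)
$d - k{\left(3 \right)} = - \frac{61}{64} - 5 = - \frac{381}{64}$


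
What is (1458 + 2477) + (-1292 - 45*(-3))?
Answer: 2778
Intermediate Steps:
(1458 + 2477) + (-1292 - 45*(-3)) = 3935 + (-1292 + 135) = 3935 - 1157 = 2778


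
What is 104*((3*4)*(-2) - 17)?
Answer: -4264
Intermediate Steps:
104*((3*4)*(-2) - 17) = 104*(12*(-2) - 17) = 104*(-24 - 17) = 104*(-41) = -4264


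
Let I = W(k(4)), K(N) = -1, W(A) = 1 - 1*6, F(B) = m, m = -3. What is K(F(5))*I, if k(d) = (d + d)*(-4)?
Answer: 5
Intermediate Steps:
F(B) = -3
k(d) = -8*d (k(d) = (2*d)*(-4) = -8*d)
W(A) = -5 (W(A) = 1 - 6 = -5)
I = -5
K(F(5))*I = -1*(-5) = 5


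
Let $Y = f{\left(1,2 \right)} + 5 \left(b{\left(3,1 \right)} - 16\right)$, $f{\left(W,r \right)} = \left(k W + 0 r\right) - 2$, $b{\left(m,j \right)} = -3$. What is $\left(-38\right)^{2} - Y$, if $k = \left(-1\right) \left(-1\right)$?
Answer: $1540$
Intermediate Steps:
$k = 1$
$f{\left(W,r \right)} = -2 + W$ ($f{\left(W,r \right)} = \left(1 W + 0 r\right) - 2 = \left(W + 0\right) - 2 = W - 2 = -2 + W$)
$Y = -96$ ($Y = \left(-2 + 1\right) + 5 \left(-3 - 16\right) = -1 + 5 \left(-3 - 16\right) = -1 + 5 \left(-19\right) = -1 - 95 = -96$)
$\left(-38\right)^{2} - Y = \left(-38\right)^{2} - -96 = 1444 + 96 = 1540$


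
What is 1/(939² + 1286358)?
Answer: 1/2168079 ≈ 4.6124e-7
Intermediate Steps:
1/(939² + 1286358) = 1/(881721 + 1286358) = 1/2168079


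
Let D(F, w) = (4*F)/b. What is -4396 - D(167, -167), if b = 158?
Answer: -347618/79 ≈ -4400.2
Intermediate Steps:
D(F, w) = 2*F/79 (D(F, w) = (4*F)/158 = (4*F)*(1/158) = 2*F/79)
-4396 - D(167, -167) = -4396 - 2*167/79 = -4396 - 1*334/79 = -4396 - 334/79 = -347618/79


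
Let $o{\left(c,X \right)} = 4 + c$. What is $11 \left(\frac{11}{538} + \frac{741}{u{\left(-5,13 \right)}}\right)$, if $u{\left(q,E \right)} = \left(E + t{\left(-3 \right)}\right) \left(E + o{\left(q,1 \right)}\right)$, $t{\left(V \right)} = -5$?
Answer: $\frac{732809}{8608} \approx 85.131$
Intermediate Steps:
$u{\left(q,E \right)} = \left(-5 + E\right) \left(4 + E + q\right)$ ($u{\left(q,E \right)} = \left(E - 5\right) \left(E + \left(4 + q\right)\right) = \left(-5 + E\right) \left(4 + E + q\right)$)
$11 \left(\frac{11}{538} + \frac{741}{u{\left(-5,13 \right)}}\right) = 11 \left(\frac{11}{538} + \frac{741}{-20 + 13^{2} - 13 - -25 + 13 \left(-5\right)}\right) = 11 \left(11 \cdot \frac{1}{538} + \frac{741}{-20 + 169 - 13 + 25 - 65}\right) = 11 \left(\frac{11}{538} + \frac{741}{96}\right) = 11 \left(\frac{11}{538} + 741 \cdot \frac{1}{96}\right) = 11 \left(\frac{11}{538} + \frac{247}{32}\right) = 11 \cdot \frac{66619}{8608} = \frac{732809}{8608}$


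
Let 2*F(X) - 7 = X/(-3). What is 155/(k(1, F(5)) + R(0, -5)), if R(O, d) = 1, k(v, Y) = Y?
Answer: 465/11 ≈ 42.273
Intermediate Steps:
F(X) = 7/2 - X/6 (F(X) = 7/2 + (X/(-3))/2 = 7/2 + (X*(-1/3))/2 = 7/2 + (-X/3)/2 = 7/2 - X/6)
155/(k(1, F(5)) + R(0, -5)) = 155/((7/2 - 1/6*5) + 1) = 155/((7/2 - 5/6) + 1) = 155/(8/3 + 1) = 155/(11/3) = (3/11)*155 = 465/11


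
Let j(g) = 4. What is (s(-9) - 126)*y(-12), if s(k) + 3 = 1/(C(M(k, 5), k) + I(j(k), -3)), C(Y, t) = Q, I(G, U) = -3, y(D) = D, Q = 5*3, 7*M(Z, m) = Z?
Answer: 1547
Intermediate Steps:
M(Z, m) = Z/7
Q = 15
C(Y, t) = 15
s(k) = -35/12 (s(k) = -3 + 1/(15 - 3) = -3 + 1/12 = -35/12)
(s(-9) - 126)*y(-12) = (-35/12 - 126)*(-12) = -1547/12*(-12) = 1547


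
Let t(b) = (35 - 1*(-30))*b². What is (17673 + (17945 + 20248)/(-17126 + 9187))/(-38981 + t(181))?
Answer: 708423/83819962 ≈ 0.0084517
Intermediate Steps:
t(b) = 65*b² (t(b) = (35 + 30)*b² = 65*b²)
(17673 + (17945 + 20248)/(-17126 + 9187))/(-38981 + t(181)) = (17673 + (17945 + 20248)/(-17126 + 9187))/(-38981 + 65*181²) = (17673 + 38193/(-7939))/(-38981 + 65*32761) = (17673 + 38193*(-1/7939))/(-38981 + 2129465) = (17673 - 38193/7939)/2090484 = (140267754/7939)*(1/2090484) = 708423/83819962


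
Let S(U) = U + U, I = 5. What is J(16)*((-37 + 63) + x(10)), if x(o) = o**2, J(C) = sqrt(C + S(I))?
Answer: 126*sqrt(26) ≈ 642.48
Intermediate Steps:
S(U) = 2*U
J(C) = sqrt(10 + C) (J(C) = sqrt(C + 2*5) = sqrt(C + 10) = sqrt(10 + C))
J(16)*((-37 + 63) + x(10)) = sqrt(10 + 16)*((-37 + 63) + 10**2) = sqrt(26)*(26 + 100) = sqrt(26)*126 = 126*sqrt(26)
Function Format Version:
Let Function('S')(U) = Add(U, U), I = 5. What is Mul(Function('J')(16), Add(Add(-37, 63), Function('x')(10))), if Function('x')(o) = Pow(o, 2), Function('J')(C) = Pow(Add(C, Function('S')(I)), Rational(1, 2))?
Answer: Mul(126, Pow(26, Rational(1, 2))) ≈ 642.48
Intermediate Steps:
Function('S')(U) = Mul(2, U)
Function('J')(C) = Pow(Add(10, C), Rational(1, 2)) (Function('J')(C) = Pow(Add(C, Mul(2, 5)), Rational(1, 2)) = Pow(Add(C, 10), Rational(1, 2)) = Pow(Add(10, C), Rational(1, 2)))
Mul(Function('J')(16), Add(Add(-37, 63), Function('x')(10))) = Mul(Pow(Add(10, 16), Rational(1, 2)), Add(Add(-37, 63), Pow(10, 2))) = Mul(Pow(26, Rational(1, 2)), Add(26, 100)) = Mul(Pow(26, Rational(1, 2)), 126) = Mul(126, Pow(26, Rational(1, 2)))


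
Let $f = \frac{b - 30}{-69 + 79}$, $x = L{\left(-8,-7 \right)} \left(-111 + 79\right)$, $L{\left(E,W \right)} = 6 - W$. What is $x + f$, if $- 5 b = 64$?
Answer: $- \frac{10507}{25} \approx -420.28$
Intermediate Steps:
$b = - \frac{64}{5}$ ($b = \left(- \frac{1}{5}\right) 64 = - \frac{64}{5} \approx -12.8$)
$x = -416$ ($x = \left(6 - -7\right) \left(-111 + 79\right) = \left(6 + 7\right) \left(-32\right) = 13 \left(-32\right) = -416$)
$f = - \frac{107}{25}$ ($f = \frac{- \frac{64}{5} - 30}{-69 + 79} = \frac{1}{10} \left(- \frac{214}{5}\right) = - \frac{107}{25} \approx -4.28$)
$x + f = -416 - \frac{107}{25} = - \frac{10507}{25}$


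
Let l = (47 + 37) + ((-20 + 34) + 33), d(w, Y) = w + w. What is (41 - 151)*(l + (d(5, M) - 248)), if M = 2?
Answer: 11770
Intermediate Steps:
d(w, Y) = 2*w
l = 131 (l = 84 + (14 + 33) = 84 + 47 = 131)
(41 - 151)*(l + (d(5, M) - 248)) = (41 - 151)*(131 + (2*5 - 248)) = -110*(131 + (10 - 248)) = -110*(131 - 238) = -110*(-107) = 11770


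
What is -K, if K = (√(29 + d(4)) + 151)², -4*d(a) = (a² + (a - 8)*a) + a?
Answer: -22829 - 604*√7 ≈ -24427.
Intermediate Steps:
d(a) = -a/4 - a²/4 - a*(-8 + a)/4 (d(a) = -((a² + (a - 8)*a) + a)/4 = -((a² + (-8 + a)*a) + a)/4 = -((a² + a*(-8 + a)) + a)/4 = -(a + a² + a*(-8 + a))/4 = -a/4 - a²/4 - a*(-8 + a)/4)
K = (151 + 2*√7)² (K = (√(29 + (¼)*4*(7 - 2*4)) + 151)² = (√(29 + (¼)*4*(7 - 8)) + 151)² = (√(29 + (¼)*4*(-1)) + 151)² = (√(29 - 1) + 151)² = (√28 + 151)² = (2*√7 + 151)² = (151 + 2*√7)² ≈ 24427.)
-K = -(22829 + 604*√7) = -22829 - 604*√7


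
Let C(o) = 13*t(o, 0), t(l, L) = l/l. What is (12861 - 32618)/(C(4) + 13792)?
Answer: -19757/13805 ≈ -1.4311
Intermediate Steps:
t(l, L) = 1
C(o) = 13 (C(o) = 13*1 = 13)
(12861 - 32618)/(C(4) + 13792) = (12861 - 32618)/(13 + 13792) = -19757/13805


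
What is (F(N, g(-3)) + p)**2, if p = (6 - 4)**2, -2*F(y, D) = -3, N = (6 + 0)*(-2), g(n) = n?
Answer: 121/4 ≈ 30.250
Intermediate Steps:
N = -12 (N = 6*(-2) = -12)
F(y, D) = 3/2 (F(y, D) = -1/2*(-3) = 3/2)
p = 4 (p = 2**2 = 4)
(F(N, g(-3)) + p)**2 = (3/2 + 4)**2 = (11/2)**2 = 121/4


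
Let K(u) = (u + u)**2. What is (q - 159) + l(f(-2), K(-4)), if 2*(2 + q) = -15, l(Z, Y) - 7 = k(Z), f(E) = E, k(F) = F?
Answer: -327/2 ≈ -163.50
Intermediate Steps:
K(u) = 4*u**2 (K(u) = (2*u)**2 = 4*u**2)
l(Z, Y) = 7 + Z
q = -19/2 (q = -2 + (1/2)*(-15) = -2 - 15/2 = -19/2 ≈ -9.5000)
(q - 159) + l(f(-2), K(-4)) = (-19/2 - 159) + (7 - 2) = -337/2 + 5 = -327/2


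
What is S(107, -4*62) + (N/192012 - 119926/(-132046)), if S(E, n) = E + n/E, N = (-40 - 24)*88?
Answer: 35797394929904/339115321383 ≈ 105.56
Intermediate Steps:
N = -5632 (N = -64*88 = -5632)
S(107, -4*62) + (N/192012 - 119926/(-132046)) = (107 - 4*62/107) + (-5632/192012 - 119926/(-132046)) = (107 - 248*1/107) + (-5632*1/192012 - 119926*(-1/132046)) = (107 - 248/107) + (-1408/48003 + 59963/66023) = 11201/107 + 2785443505/3169302069 = 35797394929904/339115321383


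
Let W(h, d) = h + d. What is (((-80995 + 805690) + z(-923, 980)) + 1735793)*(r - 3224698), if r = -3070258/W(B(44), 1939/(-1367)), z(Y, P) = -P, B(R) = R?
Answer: -157329388453634848/19403 ≈ -8.1085e+12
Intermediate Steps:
W(h, d) = d + h
r = -4197042686/58209 (r = -3070258/(1939/(-1367) + 44) = -3070258/(1939*(-1/1367) + 44) = -3070258/(-1939/1367 + 44) = -3070258/58209/1367 = -3070258*1367/58209 = -4197042686/58209 ≈ -72103.)
(((-80995 + 805690) + z(-923, 980)) + 1735793)*(r - 3224698) = (((-80995 + 805690) - 1*980) + 1735793)*(-4197042686/58209 - 3224698) = ((724695 - 980) + 1735793)*(-191903488568/58209) = (723715 + 1735793)*(-191903488568/58209) = 2459508*(-191903488568/58209) = -157329388453634848/19403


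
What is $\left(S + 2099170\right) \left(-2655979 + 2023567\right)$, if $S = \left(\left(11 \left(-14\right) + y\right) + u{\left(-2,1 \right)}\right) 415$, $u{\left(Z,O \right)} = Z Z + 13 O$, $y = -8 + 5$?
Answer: $-1290797160840$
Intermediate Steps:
$y = -3$
$u{\left(Z,O \right)} = Z^{2} + 13 O$
$S = -58100$ ($S = \left(\left(11 \left(-14\right) - 3\right) + \left(\left(-2\right)^{2} + 13 \cdot 1\right)\right) 415 = \left(\left(-154 - 3\right) + \left(4 + 13\right)\right) 415 = \left(-157 + 17\right) 415 = \left(-140\right) 415 = -58100$)
$\left(S + 2099170\right) \left(-2655979 + 2023567\right) = \left(-58100 + 2099170\right) \left(-2655979 + 2023567\right) = 2041070 \left(-632412\right) = -1290797160840$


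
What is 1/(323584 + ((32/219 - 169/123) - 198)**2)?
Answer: 8958049/3254241899137 ≈ 2.7527e-6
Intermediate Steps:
1/(323584 + ((32/219 - 169/123) - 198)**2) = 1/(323584 + (-3675/2993 - 198)**2) = 1/(323584 + (-596289/2993)**2) = 1/(323584 + 355560571521/8958049) = 1/(3254241899137/8958049) = 8958049/3254241899137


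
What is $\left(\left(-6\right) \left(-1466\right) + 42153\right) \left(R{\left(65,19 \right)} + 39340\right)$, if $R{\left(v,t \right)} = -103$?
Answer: $1999085913$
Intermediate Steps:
$\left(\left(-6\right) \left(-1466\right) + 42153\right) \left(R{\left(65,19 \right)} + 39340\right) = \left(\left(-6\right) \left(-1466\right) + 42153\right) \left(-103 + 39340\right) = \left(8796 + 42153\right) 39237 = 50949 \cdot 39237 = 1999085913$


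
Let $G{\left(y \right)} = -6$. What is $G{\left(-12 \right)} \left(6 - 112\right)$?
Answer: $636$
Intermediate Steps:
$G{\left(-12 \right)} \left(6 - 112\right) = - 6 \left(6 - 112\right) = \left(-6\right) \left(-106\right) = 636$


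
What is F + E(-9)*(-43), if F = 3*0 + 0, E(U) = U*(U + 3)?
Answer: -2322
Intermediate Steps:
E(U) = U*(3 + U)
F = 0 (F = 0 + 0 = 0)
F + E(-9)*(-43) = 0 - 9*(3 - 9)*(-43) = 0 - 9*(-6)*(-43) = 0 + 54*(-43) = 0 - 2322 = -2322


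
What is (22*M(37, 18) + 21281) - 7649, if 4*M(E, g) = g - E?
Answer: 27055/2 ≈ 13528.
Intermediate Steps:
M(E, g) = -E/4 + g/4 (M(E, g) = (g - E)/4 = -E/4 + g/4)
(22*M(37, 18) + 21281) - 7649 = (22*(-¼*37 + (¼)*18) + 21281) - 7649 = (22*(-37/4 + 9/2) + 21281) - 7649 = (22*(-19/4) + 21281) - 7649 = (-209/2 + 21281) - 7649 = 42353/2 - 7649 = 27055/2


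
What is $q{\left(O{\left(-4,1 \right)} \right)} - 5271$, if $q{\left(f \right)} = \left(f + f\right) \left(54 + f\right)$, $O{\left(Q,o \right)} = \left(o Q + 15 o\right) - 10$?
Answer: $-5161$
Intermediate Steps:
$O{\left(Q,o \right)} = -10 + 15 o + Q o$ ($O{\left(Q,o \right)} = \left(Q o + 15 o\right) - 10 = \left(15 o + Q o\right) - 10 = -10 + 15 o + Q o$)
$q{\left(f \right)} = 2 f \left(54 + f\right)$
$q{\left(O{\left(-4,1 \right)} \right)} - 5271 = 2 \left(-10 + 15 \cdot 1 - 4\right) \left(54 - -1\right) - 5271 = 2 \left(-10 + 15 - 4\right) \left(54 - -1\right) - 5271 = 2 \cdot 1 \left(54 + 1\right) - 5271 = 2 \cdot 1 \cdot 55 - 5271 = 110 - 5271 = -5161$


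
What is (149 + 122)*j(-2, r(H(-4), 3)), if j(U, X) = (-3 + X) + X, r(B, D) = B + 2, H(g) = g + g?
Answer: -4065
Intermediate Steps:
H(g) = 2*g
r(B, D) = 2 + B
j(U, X) = -3 + 2*X
(149 + 122)*j(-2, r(H(-4), 3)) = (149 + 122)*(-3 + 2*(2 + 2*(-4))) = 271*(-3 + 2*(2 - 8)) = 271*(-3 + 2*(-6)) = 271*(-3 - 12) = 271*(-15) = -4065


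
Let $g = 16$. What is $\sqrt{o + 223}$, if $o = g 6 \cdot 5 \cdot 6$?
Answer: $\sqrt{3103} \approx 55.705$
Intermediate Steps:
$o = 2880$ ($o = 16 \cdot 6 \cdot 5 \cdot 6 = 16 \cdot 30 \cdot 6 = 16 \cdot 180 = 2880$)
$\sqrt{o + 223} = \sqrt{2880 + 223} = \sqrt{3103}$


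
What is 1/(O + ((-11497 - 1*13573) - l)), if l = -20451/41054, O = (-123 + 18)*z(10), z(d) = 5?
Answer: -41054/1050756679 ≈ -3.9071e-5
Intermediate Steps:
O = -525 (O = (-123 + 18)*5 = -105*5 = -525)
l = -20451/41054 (l = -20451*1/41054 = -20451/41054 ≈ -0.49815)
1/(O + ((-11497 - 1*13573) - l)) = 1/(-525 + ((-11497 - 1*13573) - 1*(-20451/41054))) = 1/(-525 + ((-11497 - 13573) + 20451/41054)) = 1/(-525 + (-25070 + 20451/41054)) = 1/(-525 - 1029203329/41054) = 1/(-1050756679/41054) = -41054/1050756679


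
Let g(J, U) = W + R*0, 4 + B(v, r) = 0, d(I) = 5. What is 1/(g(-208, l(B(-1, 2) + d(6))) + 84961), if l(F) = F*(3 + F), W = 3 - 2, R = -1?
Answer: 1/84962 ≈ 1.1770e-5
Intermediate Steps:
B(v, r) = -4 (B(v, r) = -4 + 0 = -4)
W = 1
g(J, U) = 1 (g(J, U) = 1 - 1*0 = 1 + 0 = 1)
1/(g(-208, l(B(-1, 2) + d(6))) + 84961) = 1/(1 + 84961) = 1/84962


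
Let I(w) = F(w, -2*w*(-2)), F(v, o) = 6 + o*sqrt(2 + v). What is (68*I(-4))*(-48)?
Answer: -19584 + 52224*I*sqrt(2) ≈ -19584.0 + 73856.0*I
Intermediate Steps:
I(w) = 6 + 4*w*sqrt(2 + w) (I(w) = 6 + (-2*w*(-2))*sqrt(2 + w) = 6 + (4*w)*sqrt(2 + w) = 6 + 4*w*sqrt(2 + w))
(68*I(-4))*(-48) = (68*(6 + 4*(-4)*sqrt(2 - 4)))*(-48) = (68*(6 + 4*(-4)*sqrt(-2)))*(-48) = (68*(6 + 4*(-4)*(I*sqrt(2))))*(-48) = (68*(6 - 16*I*sqrt(2)))*(-48) = (408 - 1088*I*sqrt(2))*(-48) = -19584 + 52224*I*sqrt(2)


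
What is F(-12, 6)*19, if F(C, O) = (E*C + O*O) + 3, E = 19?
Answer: -3591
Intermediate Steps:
F(C, O) = 3 + O² + 19*C (F(C, O) = (19*C + O*O) + 3 = (19*C + O²) + 3 = (O² + 19*C) + 3 = 3 + O² + 19*C)
F(-12, 6)*19 = (3 + 6² + 19*(-12))*19 = (3 + 36 - 228)*19 = -189*19 = -3591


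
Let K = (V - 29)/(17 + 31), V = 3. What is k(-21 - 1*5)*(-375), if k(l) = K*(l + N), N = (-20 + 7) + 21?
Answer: -14625/4 ≈ -3656.3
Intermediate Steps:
N = 8 (N = -13 + 21 = 8)
K = -13/24 (K = (3 - 29)/(17 + 31) = -26/48 = -26*1/48 = -13/24 ≈ -0.54167)
k(l) = -13/3 - 13*l/24 (k(l) = -13*(l + 8)/24 = -13*(8 + l)/24 = -13/3 - 13*l/24)
k(-21 - 1*5)*(-375) = (-13/3 - 13*(-21 - 1*5)/24)*(-375) = (-13/3 - 13*(-21 - 5)/24)*(-375) = (-13/3 - 13/24*(-26))*(-375) = (-13/3 + 169/12)*(-375) = (39/4)*(-375) = -14625/4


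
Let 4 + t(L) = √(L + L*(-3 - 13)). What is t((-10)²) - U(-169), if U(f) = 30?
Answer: -34 + 10*I*√15 ≈ -34.0 + 38.73*I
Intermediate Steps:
t(L) = -4 + √15*√(-L) (t(L) = -4 + √(L + L*(-3 - 13)) = -4 + √(L + L*(-16)) = -4 + √(L - 16*L) = -4 + √(-15*L) = -4 + √15*√(-L))
t((-10)²) - U(-169) = (-4 + √15*√(-1*(-10)²)) - 1*30 = (-4 + √15*√(-1*100)) - 30 = (-4 + √15*√(-100)) - 30 = (-4 + √15*(10*I)) - 30 = (-4 + 10*I*√15) - 30 = -34 + 10*I*√15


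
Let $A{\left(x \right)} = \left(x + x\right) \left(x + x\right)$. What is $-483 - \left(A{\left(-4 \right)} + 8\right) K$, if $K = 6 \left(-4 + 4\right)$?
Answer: $-483$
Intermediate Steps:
$A{\left(x \right)} = 4 x^{2}$ ($A{\left(x \right)} = 2 x 2 x = 4 x^{2}$)
$K = 0$ ($K = 6 \cdot 0 = 0$)
$-483 - \left(A{\left(-4 \right)} + 8\right) K = -483 - \left(4 \left(-4\right)^{2} + 8\right) 0 = -483 - \left(4 \cdot 16 + 8\right) 0 = -483 - \left(64 + 8\right) 0 = -483 - 72 \cdot 0 = -483 - 0 = -483 + 0 = -483$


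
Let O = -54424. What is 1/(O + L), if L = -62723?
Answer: -1/117147 ≈ -8.5363e-6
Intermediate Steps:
1/(O + L) = 1/(-54424 - 62723) = 1/(-117147) = -1/117147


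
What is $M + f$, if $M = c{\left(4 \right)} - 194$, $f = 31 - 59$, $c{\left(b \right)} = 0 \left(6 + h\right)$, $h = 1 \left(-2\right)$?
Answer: $-222$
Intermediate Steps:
$h = -2$
$c{\left(b \right)} = 0$ ($c{\left(b \right)} = 0 \left(6 - 2\right) = 0 \cdot 4 = 0$)
$f = -28$
$M = -194$ ($M = 0 - 194 = -194$)
$M + f = -194 - 28 = -222$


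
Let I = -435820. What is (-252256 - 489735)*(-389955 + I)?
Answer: 612717618025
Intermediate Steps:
(-252256 - 489735)*(-389955 + I) = (-252256 - 489735)*(-389955 - 435820) = -741991*(-825775) = 612717618025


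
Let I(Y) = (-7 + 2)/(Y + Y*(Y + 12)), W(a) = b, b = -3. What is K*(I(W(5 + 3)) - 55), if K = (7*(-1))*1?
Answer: 2303/6 ≈ 383.83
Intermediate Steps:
W(a) = -3
I(Y) = -5/(Y + Y*(12 + Y))
K = -7 (K = -7*1 = -7)
K*(I(W(5 + 3)) - 55) = -7*(-5/(-3*(13 - 3)) - 55) = -7*(-5*(-1/3)/10 - 55) = -7*(-5*(-1/3)*1/10 - 55) = -7*(1/6 - 55) = -7*(-329/6) = 2303/6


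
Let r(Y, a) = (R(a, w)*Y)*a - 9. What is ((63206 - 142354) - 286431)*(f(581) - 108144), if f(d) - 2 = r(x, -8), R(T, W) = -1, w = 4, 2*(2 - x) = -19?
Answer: 39504101161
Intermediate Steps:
x = 23/2 (x = 2 - ½*(-19) = 2 + 19/2 = 23/2 ≈ 11.500)
r(Y, a) = -9 - Y*a (r(Y, a) = (-Y)*a - 9 = -Y*a - 9 = -9 - Y*a)
f(d) = 85 (f(d) = 2 + (-9 - 1*23/2*(-8)) = 2 + (-9 + 92) = 2 + 83 = 85)
((63206 - 142354) - 286431)*(f(581) - 108144) = ((63206 - 142354) - 286431)*(85 - 108144) = (-79148 - 286431)*(-108059) = -365579*(-108059) = 39504101161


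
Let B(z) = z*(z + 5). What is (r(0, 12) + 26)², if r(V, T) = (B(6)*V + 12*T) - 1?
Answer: 28561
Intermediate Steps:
B(z) = z*(5 + z)
r(V, T) = -1 + 12*T + 66*V (r(V, T) = ((6*(5 + 6))*V + 12*T) - 1 = ((6*11)*V + 12*T) - 1 = (66*V + 12*T) - 1 = (12*T + 66*V) - 1 = -1 + 12*T + 66*V)
(r(0, 12) + 26)² = ((-1 + 12*12 + 66*0) + 26)² = ((-1 + 144 + 0) + 26)² = (143 + 26)² = 169² = 28561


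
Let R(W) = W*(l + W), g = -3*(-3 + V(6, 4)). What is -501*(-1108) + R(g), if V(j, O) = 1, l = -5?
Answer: 555114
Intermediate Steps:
g = 6 (g = -3*(-3 + 1) = -3*(-2) = 6)
R(W) = W*(-5 + W)
-501*(-1108) + R(g) = -501*(-1108) + 6*(-5 + 6) = 555108 + 6*1 = 555108 + 6 = 555114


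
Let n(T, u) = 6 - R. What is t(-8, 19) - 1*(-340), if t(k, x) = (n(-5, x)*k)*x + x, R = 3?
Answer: -97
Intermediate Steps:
n(T, u) = 3 (n(T, u) = 6 - 1*3 = 6 - 3 = 3)
t(k, x) = x + 3*k*x (t(k, x) = (3*k)*x + x = 3*k*x + x = x + 3*k*x)
t(-8, 19) - 1*(-340) = 19*(1 + 3*(-8)) - 1*(-340) = 19*(1 - 24) + 340 = 19*(-23) + 340 = -437 + 340 = -97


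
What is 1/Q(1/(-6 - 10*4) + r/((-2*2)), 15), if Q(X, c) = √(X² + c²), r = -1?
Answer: 64*√4097/61455 ≈ 0.066658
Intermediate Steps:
1/Q(1/(-6 - 10*4) + r/((-2*2)), 15) = 1/(√((1/(-6 - 10*4) - 1/((-2*2)))² + 15²)) = 1/(√(((¼)/(-16) - 1/(-4))² + 225)) = 1/(√((-1/16*¼ - 1*(-¼))² + 225)) = 1/(√((-1/64 + ¼)² + 225)) = 1/(√((15/64)² + 225)) = 1/(√(225/4096 + 225)) = 1/(√(921825/4096)) = 1/(15*√4097/64) = 64*√4097/61455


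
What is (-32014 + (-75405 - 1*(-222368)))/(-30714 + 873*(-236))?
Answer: -114949/236742 ≈ -0.48555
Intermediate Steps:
(-32014 + (-75405 - 1*(-222368)))/(-30714 + 873*(-236)) = (-32014 + (-75405 + 222368))/(-30714 - 206028) = (-32014 + 146963)/(-236742) = 114949*(-1/236742) = -114949/236742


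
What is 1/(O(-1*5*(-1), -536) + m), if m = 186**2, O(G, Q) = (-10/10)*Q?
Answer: 1/35132 ≈ 2.8464e-5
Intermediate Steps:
O(G, Q) = -Q (O(G, Q) = ((1/10)*(-10))*Q = -Q)
m = 34596
1/(O(-1*5*(-1), -536) + m) = 1/(-1*(-536) + 34596) = 1/(536 + 34596) = 1/35132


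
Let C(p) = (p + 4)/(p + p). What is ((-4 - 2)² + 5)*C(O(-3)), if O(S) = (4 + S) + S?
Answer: -41/2 ≈ -20.500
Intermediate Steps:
O(S) = 4 + 2*S
C(p) = (4 + p)/(2*p) (C(p) = (4 + p)/((2*p)) = (4 + p)*(1/(2*p)) = (4 + p)/(2*p))
((-4 - 2)² + 5)*C(O(-3)) = ((-4 - 2)² + 5)*((4 + (4 + 2*(-3)))/(2*(4 + 2*(-3)))) = ((-6)² + 5)*((4 + (4 - 6))/(2*(4 - 6))) = (36 + 5)*((½)*(4 - 2)/(-2)) = 41*((½)*(-½)*2) = 41*(-½) = -41/2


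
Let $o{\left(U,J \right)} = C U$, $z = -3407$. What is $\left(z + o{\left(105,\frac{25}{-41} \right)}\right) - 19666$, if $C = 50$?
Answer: $-17823$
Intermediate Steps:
$o{\left(U,J \right)} = 50 U$
$\left(z + o{\left(105,\frac{25}{-41} \right)}\right) - 19666 = \left(-3407 + 50 \cdot 105\right) - 19666 = \left(-3407 + 5250\right) - 19666 = 1843 - 19666 = -17823$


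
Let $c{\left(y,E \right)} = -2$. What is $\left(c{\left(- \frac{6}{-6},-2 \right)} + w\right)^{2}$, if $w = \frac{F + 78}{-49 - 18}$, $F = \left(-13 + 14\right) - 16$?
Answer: $\frac{38809}{4489} \approx 8.6454$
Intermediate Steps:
$F = -15$ ($F = 1 - 16 = -15$)
$w = - \frac{63}{67}$ ($w = \frac{-15 + 78}{-49 - 18} = \frac{63}{-67} = 63 \left(- \frac{1}{67}\right) = - \frac{63}{67} \approx -0.9403$)
$\left(c{\left(- \frac{6}{-6},-2 \right)} + w\right)^{2} = \left(-2 - \frac{63}{67}\right)^{2} = \left(- \frac{197}{67}\right)^{2} = \frac{38809}{4489}$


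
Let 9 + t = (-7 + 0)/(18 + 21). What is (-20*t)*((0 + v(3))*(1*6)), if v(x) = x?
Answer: 42960/13 ≈ 3304.6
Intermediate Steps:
t = -358/39 (t = -9 + (-7 + 0)/(18 + 21) = -9 - 7/39 = -358/39 ≈ -9.1795)
(-20*t)*((0 + v(3))*(1*6)) = (-20*(-358/39))*((0 + 3)*(1*6)) = 7160*(3*6)/39 = (7160/39)*18 = 42960/13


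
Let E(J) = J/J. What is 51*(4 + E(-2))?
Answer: 255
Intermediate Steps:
E(J) = 1
51*(4 + E(-2)) = 51*(4 + 1) = 51*5 = 255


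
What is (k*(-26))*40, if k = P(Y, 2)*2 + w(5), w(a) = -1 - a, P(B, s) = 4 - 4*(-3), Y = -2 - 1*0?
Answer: -27040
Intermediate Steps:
Y = -2 (Y = -2 + 0 = -2)
P(B, s) = 16 (P(B, s) = 4 + 12 = 16)
k = 26 (k = 16*2 + (-1 - 1*5) = 32 + (-1 - 5) = 32 - 6 = 26)
(k*(-26))*40 = (26*(-26))*40 = -676*40 = -27040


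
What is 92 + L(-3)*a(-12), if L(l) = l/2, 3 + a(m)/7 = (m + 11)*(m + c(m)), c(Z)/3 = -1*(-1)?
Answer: 29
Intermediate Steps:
c(Z) = 3 (c(Z) = 3*(-1*(-1)) = 3*1 = 3)
a(m) = -21 + 7*(3 + m)*(11 + m) (a(m) = -21 + 7*((m + 11)*(m + 3)) = -21 + 7*((11 + m)*(3 + m)) = -21 + 7*((3 + m)*(11 + m)) = -21 + 7*(3 + m)*(11 + m))
L(l) = l/2 (L(l) = l*(1/2) = l/2)
92 + L(-3)*a(-12) = 92 + ((1/2)*(-3))*(210 + 7*(-12)**2 + 98*(-12)) = 92 - 3*(210 + 7*144 - 1176)/2 = 92 - 3*(210 + 1008 - 1176)/2 = 92 - 3/2*42 = 92 - 63 = 29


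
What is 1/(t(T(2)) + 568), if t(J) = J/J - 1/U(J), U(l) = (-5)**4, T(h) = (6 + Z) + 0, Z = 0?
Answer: 625/355624 ≈ 0.0017575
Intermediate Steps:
T(h) = 6 (T(h) = (6 + 0) + 0 = 6 + 0 = 6)
U(l) = 625
t(J) = 624/625 (t(J) = J/J - 1/625 = 1 - 1*1/625 = 1 - 1/625 = 624/625)
1/(t(T(2)) + 568) = 1/(624/625 + 568) = 1/(355624/625) = 625/355624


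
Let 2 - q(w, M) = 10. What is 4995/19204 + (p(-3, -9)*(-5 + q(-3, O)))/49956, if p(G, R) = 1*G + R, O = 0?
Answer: 21043837/79946252 ≈ 0.26322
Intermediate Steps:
p(G, R) = G + R
q(w, M) = -8 (q(w, M) = 2 - 1*10 = 2 - 10 = -8)
4995/19204 + (p(-3, -9)*(-5 + q(-3, O)))/49956 = 4995/19204 + ((-3 - 9)*(-5 - 8))/49956 = 4995*(1/19204) - 12*(-13)*(1/49956) = 4995/19204 + 156*(1/49956) = 4995/19204 + 13/4163 = 21043837/79946252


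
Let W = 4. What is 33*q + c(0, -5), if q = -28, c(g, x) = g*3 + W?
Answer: -920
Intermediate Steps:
c(g, x) = 4 + 3*g (c(g, x) = g*3 + 4 = 3*g + 4 = 4 + 3*g)
33*q + c(0, -5) = 33*(-28) + (4 + 3*0) = -924 + (4 + 0) = -924 + 4 = -920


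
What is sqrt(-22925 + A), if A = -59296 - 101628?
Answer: I*sqrt(183849) ≈ 428.78*I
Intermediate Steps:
A = -160924
sqrt(-22925 + A) = sqrt(-22925 - 160924) = sqrt(-183849) = I*sqrt(183849)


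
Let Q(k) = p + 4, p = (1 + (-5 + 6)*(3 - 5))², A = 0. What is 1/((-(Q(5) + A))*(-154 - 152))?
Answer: 1/1530 ≈ 0.00065359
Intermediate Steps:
p = 1 (p = (1 + 1*(-2))² = (1 - 2)² = (-1)² = 1)
Q(k) = 5 (Q(k) = 1 + 4 = 5)
1/((-(Q(5) + A))*(-154 - 152)) = 1/((-(5 + 0))*(-154 - 152)) = 1/(-1*5*(-306)) = 1/(-5*(-306)) = 1/1530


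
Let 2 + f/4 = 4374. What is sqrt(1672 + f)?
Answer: 2*sqrt(4790) ≈ 138.42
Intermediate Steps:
f = 17488 (f = -8 + 4*4374 = -8 + 17496 = 17488)
sqrt(1672 + f) = sqrt(1672 + 17488) = sqrt(19160) = 2*sqrt(4790)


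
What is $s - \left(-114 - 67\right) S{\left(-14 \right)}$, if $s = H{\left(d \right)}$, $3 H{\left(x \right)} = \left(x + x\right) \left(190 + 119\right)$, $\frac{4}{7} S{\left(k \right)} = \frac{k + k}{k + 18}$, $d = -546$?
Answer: $- \frac{458773}{4} \approx -1.1469 \cdot 10^{5}$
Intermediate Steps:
$S{\left(k \right)} = \frac{7 k}{2 \left(18 + k\right)}$ ($S{\left(k \right)} = \frac{7 \frac{k + k}{k + 18}}{4} = \frac{7 \frac{2 k}{18 + k}}{4} = \frac{7 k}{2 \left(18 + k\right)}$)
$H{\left(x \right)} = 206 x$ ($H{\left(x \right)} = \frac{\left(x + x\right) \left(190 + 119\right)}{3} = \frac{2 x 309}{3} = \frac{618 x}{3} = 206 x$)
$s = -112476$ ($s = 206 \left(-546\right) = -112476$)
$s - \left(-114 - 67\right) S{\left(-14 \right)} = -112476 - \left(-114 - 67\right) \frac{7}{2} \left(-14\right) \frac{1}{18 - 14} = -112476 - - 181 \cdot \frac{7}{2} \left(-14\right) \frac{1}{4} = -112476 - \left(-181\right) \left(- \frac{49}{4}\right) = -112476 - \frac{8869}{4} = - \frac{458773}{4}$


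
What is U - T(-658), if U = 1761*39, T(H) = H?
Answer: 69337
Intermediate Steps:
U = 68679
U - T(-658) = 68679 - 1*(-658) = 68679 + 658 = 69337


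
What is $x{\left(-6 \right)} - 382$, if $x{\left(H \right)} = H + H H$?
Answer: $-352$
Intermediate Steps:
$x{\left(H \right)} = H + H^{2}$
$x{\left(-6 \right)} - 382 = - 6 \left(1 - 6\right) - 382 = \left(-6\right) \left(-5\right) - 382 = 30 - 382 = -352$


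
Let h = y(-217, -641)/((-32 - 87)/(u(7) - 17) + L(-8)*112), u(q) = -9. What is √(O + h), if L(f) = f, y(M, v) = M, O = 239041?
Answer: √2620542459227/3311 ≈ 488.92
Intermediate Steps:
h = 806/3311 (h = -217/((-32 - 87)/(-9 - 17) - 8*112) = -217/(-119/(-26) - 896) = -217/(-119*(-1/26) - 896) = -217/(119/26 - 896) = -217/(-23177/26) = -217*(-26/23177) = 806/3311 ≈ 0.24343)
√(O + h) = √(239041 + 806/3311) = √(791465557/3311) = √2620542459227/3311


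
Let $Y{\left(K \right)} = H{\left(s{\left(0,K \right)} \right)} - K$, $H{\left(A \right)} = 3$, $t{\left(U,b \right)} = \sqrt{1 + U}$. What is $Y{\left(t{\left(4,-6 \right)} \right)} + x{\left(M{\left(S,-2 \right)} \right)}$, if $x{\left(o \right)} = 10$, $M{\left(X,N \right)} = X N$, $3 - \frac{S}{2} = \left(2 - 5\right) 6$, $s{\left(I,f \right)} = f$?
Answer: $13 - \sqrt{5} \approx 10.764$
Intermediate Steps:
$S = 42$ ($S = 6 - 2 \left(2 - 5\right) 6 = 6 - 2 \left(\left(-3\right) 6\right) = 6 - -36 = 6 + 36 = 42$)
$M{\left(X,N \right)} = N X$
$Y{\left(K \right)} = 3 - K$
$Y{\left(t{\left(4,-6 \right)} \right)} + x{\left(M{\left(S,-2 \right)} \right)} = \left(3 - \sqrt{1 + 4}\right) + 10 = \left(3 - \sqrt{5}\right) + 10 = 13 - \sqrt{5}$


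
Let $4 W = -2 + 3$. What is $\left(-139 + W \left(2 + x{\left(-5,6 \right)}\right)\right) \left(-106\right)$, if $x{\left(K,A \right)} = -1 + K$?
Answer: $14840$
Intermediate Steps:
$W = \frac{1}{4}$ ($W = \frac{-2 + 3}{4} = \frac{1}{4} \cdot 1 = \frac{1}{4} \approx 0.25$)
$\left(-139 + W \left(2 + x{\left(-5,6 \right)}\right)\right) \left(-106\right) = \left(-139 + \frac{2 - 6}{4}\right) \left(-106\right) = \left(-139 + \frac{1}{4} \left(-4\right)\right) \left(-106\right) = \left(-139 - 1\right) \left(-106\right) = \left(-140\right) \left(-106\right) = 14840$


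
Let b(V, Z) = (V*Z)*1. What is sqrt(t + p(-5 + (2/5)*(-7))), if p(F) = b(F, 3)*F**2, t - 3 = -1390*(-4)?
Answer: sqrt(2587090)/25 ≈ 64.338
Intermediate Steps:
b(V, Z) = V*Z
t = 5563 (t = 3 - 1390*(-4) = 3 + 5560 = 5563)
p(F) = 3*F**3 (p(F) = (F*3)*F**2 = (3*F)*F**2 = 3*F**3)
sqrt(t + p(-5 + (2/5)*(-7))) = sqrt(5563 + 3*(-5 + (2/5)*(-7))**3) = sqrt(5563 + 3*(-5 - 14/5)**3) = sqrt(5563 + 3*(-39/5)**3) = sqrt(5563 + 3*(-59319/125)) = sqrt(5563 - 177957/125) = sqrt(517418/125) = sqrt(2587090)/25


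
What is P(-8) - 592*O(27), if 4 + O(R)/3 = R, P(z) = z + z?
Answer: -40864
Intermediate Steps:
P(z) = 2*z
O(R) = -12 + 3*R
P(-8) - 592*O(27) = 2*(-8) - 592*(-12 + 3*27) = -16 - 592*(-12 + 81) = -16 - 592*69 = -16 - 40848 = -40864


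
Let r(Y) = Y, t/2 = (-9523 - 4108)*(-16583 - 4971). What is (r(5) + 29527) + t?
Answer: 587634680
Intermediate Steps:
t = 587605148 (t = 2*((-9523 - 4108)*(-16583 - 4971)) = 2*(-13631*(-21554)) = 2*293802574 = 587605148)
(r(5) + 29527) + t = (5 + 29527) + 587605148 = 29532 + 587605148 = 587634680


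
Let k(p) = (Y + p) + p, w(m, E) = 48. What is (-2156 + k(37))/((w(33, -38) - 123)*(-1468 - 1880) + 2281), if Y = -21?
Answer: -2103/253381 ≈ -0.0082998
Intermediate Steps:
k(p) = -21 + 2*p (k(p) = (-21 + p) + p = -21 + 2*p)
(-2156 + k(37))/((w(33, -38) - 123)*(-1468 - 1880) + 2281) = (-2156 + (-21 + 2*37))/((48 - 123)*(-1468 - 1880) + 2281) = (-2156 + (-21 + 74))/(-75*(-3348) + 2281) = (-2156 + 53)/(251100 + 2281) = -2103/253381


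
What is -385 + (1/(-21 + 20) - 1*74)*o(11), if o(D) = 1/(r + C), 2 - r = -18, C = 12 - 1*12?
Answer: -1555/4 ≈ -388.75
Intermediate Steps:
C = 0 (C = 12 - 12 = 0)
r = 20 (r = 2 - 1*(-18) = 2 + 18 = 20)
o(D) = 1/20 (o(D) = 1/(20 + 0) = 1/20)
-385 + (1/(-21 + 20) - 1*74)*o(11) = -385 + (1/(-21 + 20) - 1*74)*(1/20) = -385 + (1/(-1) - 74)*(1/20) = -385 + (-1 - 74)*(1/20) = -385 - 75*1/20 = -385 - 15/4 = -1555/4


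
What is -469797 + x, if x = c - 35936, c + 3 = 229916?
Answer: -275820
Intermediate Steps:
c = 229913 (c = -3 + 229916 = 229913)
x = 193977 (x = 229913 - 35936 = 193977)
-469797 + x = -469797 + 193977 = -275820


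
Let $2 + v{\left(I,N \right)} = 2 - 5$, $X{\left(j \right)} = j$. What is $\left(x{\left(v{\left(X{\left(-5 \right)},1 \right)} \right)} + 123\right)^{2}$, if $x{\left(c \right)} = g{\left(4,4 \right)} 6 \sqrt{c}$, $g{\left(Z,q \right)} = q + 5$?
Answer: $549 + 13284 i \sqrt{5} \approx 549.0 + 29704.0 i$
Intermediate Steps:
$g{\left(Z,q \right)} = 5 + q$
$v{\left(I,N \right)} = -5$ ($v{\left(I,N \right)} = -2 + \left(2 - 5\right) = -2 - 3 = -5$)
$x{\left(c \right)} = 54 \sqrt{c}$ ($x{\left(c \right)} = \left(5 + 4\right) 6 \sqrt{c} = 9 \cdot 6 \sqrt{c} = 54 \sqrt{c}$)
$\left(x{\left(v{\left(X{\left(-5 \right)},1 \right)} \right)} + 123\right)^{2} = \left(54 \sqrt{-5} + 123\right)^{2} = \left(54 i \sqrt{5} + 123\right)^{2} = \left(123 + 54 i \sqrt{5}\right)^{2}$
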